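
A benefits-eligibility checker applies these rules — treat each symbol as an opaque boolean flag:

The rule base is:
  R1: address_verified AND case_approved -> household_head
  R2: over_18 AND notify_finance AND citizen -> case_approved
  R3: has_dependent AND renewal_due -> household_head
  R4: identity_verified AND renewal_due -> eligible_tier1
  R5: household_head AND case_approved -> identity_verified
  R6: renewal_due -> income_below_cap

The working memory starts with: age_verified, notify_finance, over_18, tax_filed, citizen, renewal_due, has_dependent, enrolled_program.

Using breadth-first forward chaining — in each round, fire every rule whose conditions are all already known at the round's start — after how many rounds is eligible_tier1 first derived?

3

Round 1: R2 [over_18 AND notify_finance AND citizen -> case_approved]; R3 [has_dependent AND renewal_due -> household_head]; R6 [renewal_due -> income_below_cap]. Adds case_approved, household_head, income_below_cap.
Round 2: R5 [household_head AND case_approved -> identity_verified]. Adds identity_verified.
Round 3: R4 [identity_verified AND renewal_due -> eligible_tier1]. Adds eligible_tier1.
eligible_tier1 first appears in round 3.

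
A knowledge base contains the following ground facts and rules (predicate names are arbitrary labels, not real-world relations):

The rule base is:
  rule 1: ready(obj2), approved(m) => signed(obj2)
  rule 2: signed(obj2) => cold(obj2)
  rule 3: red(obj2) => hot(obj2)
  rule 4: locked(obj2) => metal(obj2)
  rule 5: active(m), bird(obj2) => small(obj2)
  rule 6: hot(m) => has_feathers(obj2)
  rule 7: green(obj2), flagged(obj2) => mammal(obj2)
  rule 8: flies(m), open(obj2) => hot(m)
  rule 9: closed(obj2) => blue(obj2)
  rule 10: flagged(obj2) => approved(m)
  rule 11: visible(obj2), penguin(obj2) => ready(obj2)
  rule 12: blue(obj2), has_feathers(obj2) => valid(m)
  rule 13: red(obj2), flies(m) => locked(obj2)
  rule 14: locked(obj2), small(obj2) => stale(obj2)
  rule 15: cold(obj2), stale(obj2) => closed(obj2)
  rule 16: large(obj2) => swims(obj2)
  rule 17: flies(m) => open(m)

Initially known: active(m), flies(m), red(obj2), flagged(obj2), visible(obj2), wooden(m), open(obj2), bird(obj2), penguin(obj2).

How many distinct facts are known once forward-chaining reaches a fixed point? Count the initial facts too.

Round 1: rule 3 [red(obj2) => hot(obj2)]; rule 5 [active(m), bird(obj2) => small(obj2)]; rule 8 [flies(m), open(obj2) => hot(m)]; rule 10 [flagged(obj2) => approved(m)]; rule 11 [visible(obj2), penguin(obj2) => ready(obj2)]; rule 13 [red(obj2), flies(m) => locked(obj2)]; rule 17 [flies(m) => open(m)]. Adds hot(obj2), small(obj2), hot(m), approved(m), ready(obj2), locked(obj2), open(m).
Round 2: rule 1 [ready(obj2), approved(m) => signed(obj2)]; rule 4 [locked(obj2) => metal(obj2)]; rule 6 [hot(m) => has_feathers(obj2)]; rule 14 [locked(obj2), small(obj2) => stale(obj2)]. Adds signed(obj2), metal(obj2), has_feathers(obj2), stale(obj2).
Round 3: rule 2 [signed(obj2) => cold(obj2)]. Adds cold(obj2).
Round 4: rule 15 [cold(obj2), stale(obj2) => closed(obj2)]. Adds closed(obj2).
Round 5: rule 9 [closed(obj2) => blue(obj2)]. Adds blue(obj2).
Round 6: rule 12 [blue(obj2), has_feathers(obj2) => valid(m)]. Adds valid(m).
Closure: {active(m), approved(m), bird(obj2), blue(obj2), closed(obj2), cold(obj2), flagged(obj2), flies(m), has_feathers(obj2), hot(m), hot(obj2), locked(obj2), metal(obj2), open(m), open(obj2), penguin(obj2), ready(obj2), red(obj2), signed(obj2), small(obj2), stale(obj2), valid(m), visible(obj2), wooden(m)} — 24 facts.

24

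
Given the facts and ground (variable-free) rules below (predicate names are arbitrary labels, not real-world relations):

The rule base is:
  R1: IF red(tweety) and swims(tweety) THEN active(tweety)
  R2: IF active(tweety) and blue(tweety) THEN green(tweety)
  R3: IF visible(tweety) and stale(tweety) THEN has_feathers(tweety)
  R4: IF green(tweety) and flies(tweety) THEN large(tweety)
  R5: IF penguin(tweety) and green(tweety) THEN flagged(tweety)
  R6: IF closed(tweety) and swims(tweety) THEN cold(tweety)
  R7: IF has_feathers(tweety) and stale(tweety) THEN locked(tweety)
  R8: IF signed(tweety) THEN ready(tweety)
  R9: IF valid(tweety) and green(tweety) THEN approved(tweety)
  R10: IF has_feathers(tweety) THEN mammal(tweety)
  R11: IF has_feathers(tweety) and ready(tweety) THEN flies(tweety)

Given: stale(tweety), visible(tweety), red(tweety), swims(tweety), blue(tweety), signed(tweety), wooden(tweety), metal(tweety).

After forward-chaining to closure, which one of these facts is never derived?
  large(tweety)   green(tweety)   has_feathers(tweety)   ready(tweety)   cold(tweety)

cold(tweety)

Round 1 — R1, R3, R8, derive active(tweety), has_feathers(tweety), ready(tweety).
Round 2 — R2, R7, R10, R11, derive green(tweety), locked(tweety), mammal(tweety), flies(tweety).
Round 3 — R4, derive large(tweety).
Derived: has_feathers(tweety) (round 1), large(tweety) (round 3), green(tweety) (round 2), ready(tweety) (round 1). cold(tweety) never appears in any round.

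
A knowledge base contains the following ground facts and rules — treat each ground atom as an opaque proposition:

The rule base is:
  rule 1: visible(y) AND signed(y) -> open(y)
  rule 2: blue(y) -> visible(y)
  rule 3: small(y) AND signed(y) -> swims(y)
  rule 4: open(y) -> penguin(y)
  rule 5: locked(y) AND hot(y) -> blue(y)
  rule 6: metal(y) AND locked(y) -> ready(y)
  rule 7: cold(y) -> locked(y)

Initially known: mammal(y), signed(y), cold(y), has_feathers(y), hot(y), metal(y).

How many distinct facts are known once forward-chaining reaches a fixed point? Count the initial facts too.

Round 1: rule 7 [cold(y) -> locked(y)]. New: locked(y).
Round 2: rule 5 [locked(y) AND hot(y) -> blue(y)]; rule 6 [metal(y) AND locked(y) -> ready(y)]. New: blue(y), ready(y).
Round 3: rule 2 [blue(y) -> visible(y)]. New: visible(y).
Round 4: rule 1 [visible(y) AND signed(y) -> open(y)]. New: open(y).
Round 5: rule 4 [open(y) -> penguin(y)]. New: penguin(y).
Closure: {blue(y), cold(y), has_feathers(y), hot(y), locked(y), mammal(y), metal(y), open(y), penguin(y), ready(y), signed(y), visible(y)} — 12 facts.

12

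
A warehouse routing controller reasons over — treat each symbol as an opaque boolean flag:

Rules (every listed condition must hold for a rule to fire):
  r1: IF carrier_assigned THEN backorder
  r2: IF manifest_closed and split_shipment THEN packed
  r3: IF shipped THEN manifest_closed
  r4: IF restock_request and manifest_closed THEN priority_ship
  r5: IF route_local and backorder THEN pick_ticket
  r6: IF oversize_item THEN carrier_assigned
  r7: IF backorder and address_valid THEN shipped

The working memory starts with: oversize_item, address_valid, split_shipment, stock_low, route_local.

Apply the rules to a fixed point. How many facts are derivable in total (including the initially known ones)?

Round 1 — r6, derive carrier_assigned.
Round 2 — r1, derive backorder.
Round 3 — r5, r7, derive pick_ticket, shipped.
Round 4 — r3, derive manifest_closed.
Round 5 — r2, derive packed.
Closure: {address_valid, backorder, carrier_assigned, manifest_closed, oversize_item, packed, pick_ticket, route_local, shipped, split_shipment, stock_low} — 11 facts.

11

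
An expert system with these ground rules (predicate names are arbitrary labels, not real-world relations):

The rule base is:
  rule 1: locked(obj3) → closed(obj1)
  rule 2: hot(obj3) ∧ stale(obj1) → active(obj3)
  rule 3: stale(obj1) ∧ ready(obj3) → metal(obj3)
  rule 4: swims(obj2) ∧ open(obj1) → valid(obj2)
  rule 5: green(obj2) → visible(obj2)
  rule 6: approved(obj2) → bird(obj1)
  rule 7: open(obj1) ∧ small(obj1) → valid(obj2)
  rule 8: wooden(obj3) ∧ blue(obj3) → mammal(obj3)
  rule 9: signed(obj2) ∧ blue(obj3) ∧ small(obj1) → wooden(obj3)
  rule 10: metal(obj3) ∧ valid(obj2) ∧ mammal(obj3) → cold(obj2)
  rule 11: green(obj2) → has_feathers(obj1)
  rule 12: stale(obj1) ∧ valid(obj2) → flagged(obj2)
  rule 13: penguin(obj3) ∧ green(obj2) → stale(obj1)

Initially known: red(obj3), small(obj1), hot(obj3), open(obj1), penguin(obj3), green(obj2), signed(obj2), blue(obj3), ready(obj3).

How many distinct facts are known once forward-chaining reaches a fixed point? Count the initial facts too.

Round 1 — rule 5, rule 7, rule 9, rule 11, rule 13, derive visible(obj2), valid(obj2), wooden(obj3), has_feathers(obj1), stale(obj1).
Round 2 — rule 2, rule 3, rule 8, rule 12, derive active(obj3), metal(obj3), mammal(obj3), flagged(obj2).
Round 3 — rule 10, derive cold(obj2).
Closure: {active(obj3), blue(obj3), cold(obj2), flagged(obj2), green(obj2), has_feathers(obj1), hot(obj3), mammal(obj3), metal(obj3), open(obj1), penguin(obj3), ready(obj3), red(obj3), signed(obj2), small(obj1), stale(obj1), valid(obj2), visible(obj2), wooden(obj3)} — 19 facts.

19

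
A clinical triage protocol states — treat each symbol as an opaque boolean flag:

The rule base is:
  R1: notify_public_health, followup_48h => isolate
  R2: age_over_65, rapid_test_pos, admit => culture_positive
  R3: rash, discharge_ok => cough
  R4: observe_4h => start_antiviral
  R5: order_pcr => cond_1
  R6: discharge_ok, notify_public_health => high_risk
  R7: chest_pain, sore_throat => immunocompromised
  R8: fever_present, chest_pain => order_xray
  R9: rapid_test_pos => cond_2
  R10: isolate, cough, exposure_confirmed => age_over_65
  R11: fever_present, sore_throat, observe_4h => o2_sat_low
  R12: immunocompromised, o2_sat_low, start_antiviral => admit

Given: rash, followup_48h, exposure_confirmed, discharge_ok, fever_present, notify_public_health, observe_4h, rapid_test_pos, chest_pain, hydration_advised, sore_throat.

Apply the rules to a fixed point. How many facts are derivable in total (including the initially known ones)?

22

Round 1 — R1, R3, R4, R6, R7, R8, R9, R11, derive isolate, cough, start_antiviral, high_risk, immunocompromised, order_xray, cond_2, o2_sat_low.
Round 2 — R10, R12, derive age_over_65, admit.
Round 3 — R2, derive culture_positive.
Closure: {admit, age_over_65, chest_pain, cond_2, cough, culture_positive, discharge_ok, exposure_confirmed, fever_present, followup_48h, high_risk, hydration_advised, immunocompromised, isolate, notify_public_health, o2_sat_low, observe_4h, order_xray, rapid_test_pos, rash, sore_throat, start_antiviral} — 22 facts.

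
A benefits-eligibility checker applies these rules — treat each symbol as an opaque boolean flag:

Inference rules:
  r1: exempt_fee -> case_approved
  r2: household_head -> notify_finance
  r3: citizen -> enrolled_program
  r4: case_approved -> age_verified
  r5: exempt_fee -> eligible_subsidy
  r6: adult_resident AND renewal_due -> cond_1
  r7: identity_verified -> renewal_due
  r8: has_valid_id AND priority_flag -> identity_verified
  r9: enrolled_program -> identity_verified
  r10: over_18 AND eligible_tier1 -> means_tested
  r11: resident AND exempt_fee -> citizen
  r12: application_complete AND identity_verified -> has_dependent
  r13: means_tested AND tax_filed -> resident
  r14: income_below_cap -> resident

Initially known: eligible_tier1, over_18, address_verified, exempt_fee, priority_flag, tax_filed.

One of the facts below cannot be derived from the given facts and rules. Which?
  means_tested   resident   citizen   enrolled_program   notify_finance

Round 1: r1 [exempt_fee -> case_approved]; r5 [exempt_fee -> eligible_subsidy]; r10 [over_18 AND eligible_tier1 -> means_tested]. Adds case_approved, eligible_subsidy, means_tested.
Round 2: r4 [case_approved -> age_verified]; r13 [means_tested AND tax_filed -> resident]. Adds age_verified, resident.
Round 3: r11 [resident AND exempt_fee -> citizen]. Adds citizen.
Round 4: r3 [citizen -> enrolled_program]. Adds enrolled_program.
Round 5: r9 [enrolled_program -> identity_verified]. Adds identity_verified.
Round 6: r7 [identity_verified -> renewal_due]. Adds renewal_due.
Derived: enrolled_program (round 4), citizen (round 3), resident (round 2), means_tested (round 1). notify_finance never appears in any round.

notify_finance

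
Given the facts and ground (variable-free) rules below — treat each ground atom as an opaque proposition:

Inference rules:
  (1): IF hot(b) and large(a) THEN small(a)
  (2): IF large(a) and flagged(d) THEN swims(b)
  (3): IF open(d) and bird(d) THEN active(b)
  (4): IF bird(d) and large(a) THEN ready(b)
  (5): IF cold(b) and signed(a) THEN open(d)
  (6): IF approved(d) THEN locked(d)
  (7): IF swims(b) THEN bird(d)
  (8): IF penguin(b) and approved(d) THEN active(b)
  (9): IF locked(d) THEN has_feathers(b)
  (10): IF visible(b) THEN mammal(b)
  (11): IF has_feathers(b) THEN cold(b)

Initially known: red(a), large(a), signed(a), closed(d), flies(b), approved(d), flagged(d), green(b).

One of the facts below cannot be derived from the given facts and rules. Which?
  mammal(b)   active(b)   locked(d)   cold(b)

mammal(b)

[1] (2) [IF large(a) and flagged(d) THEN swims(b)]; (6) [IF approved(d) THEN locked(d)]. ⇒ new: swims(b), locked(d).
[2] (7) [IF swims(b) THEN bird(d)]; (9) [IF locked(d) THEN has_feathers(b)]. ⇒ new: bird(d), has_feathers(b).
[3] (4) [IF bird(d) and large(a) THEN ready(b)]; (11) [IF has_feathers(b) THEN cold(b)]. ⇒ new: ready(b), cold(b).
[4] (5) [IF cold(b) and signed(a) THEN open(d)]. ⇒ new: open(d).
[5] (3) [IF open(d) and bird(d) THEN active(b)]. ⇒ new: active(b).
Derived: active(b) (round 5), cold(b) (round 3), locked(d) (round 1). mammal(b) never appears in any round.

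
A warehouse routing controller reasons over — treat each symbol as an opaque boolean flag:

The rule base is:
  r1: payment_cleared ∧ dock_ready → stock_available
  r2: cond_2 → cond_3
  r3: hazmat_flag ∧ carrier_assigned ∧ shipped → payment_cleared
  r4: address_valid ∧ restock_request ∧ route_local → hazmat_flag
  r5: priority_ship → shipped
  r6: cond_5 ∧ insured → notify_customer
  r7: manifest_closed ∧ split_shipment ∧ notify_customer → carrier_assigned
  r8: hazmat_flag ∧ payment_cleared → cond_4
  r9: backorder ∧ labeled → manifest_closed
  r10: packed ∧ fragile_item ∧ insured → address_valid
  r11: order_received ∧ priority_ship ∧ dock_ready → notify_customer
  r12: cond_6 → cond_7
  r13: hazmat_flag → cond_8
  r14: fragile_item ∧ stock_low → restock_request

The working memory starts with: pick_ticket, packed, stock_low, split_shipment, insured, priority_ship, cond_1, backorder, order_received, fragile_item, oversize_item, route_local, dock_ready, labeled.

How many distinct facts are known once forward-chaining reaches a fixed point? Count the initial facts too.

25

Round 1 — r5, r9, r10, r11, r14, derive shipped, manifest_closed, address_valid, notify_customer, restock_request.
Round 2 — r4, r7, derive hazmat_flag, carrier_assigned.
Round 3 — r3, r13, derive payment_cleared, cond_8.
Round 4 — r1, r8, derive stock_available, cond_4.
Closure: {address_valid, backorder, carrier_assigned, cond_1, cond_4, cond_8, dock_ready, fragile_item, hazmat_flag, insured, labeled, manifest_closed, notify_customer, order_received, oversize_item, packed, payment_cleared, pick_ticket, priority_ship, restock_request, route_local, shipped, split_shipment, stock_available, stock_low} — 25 facts.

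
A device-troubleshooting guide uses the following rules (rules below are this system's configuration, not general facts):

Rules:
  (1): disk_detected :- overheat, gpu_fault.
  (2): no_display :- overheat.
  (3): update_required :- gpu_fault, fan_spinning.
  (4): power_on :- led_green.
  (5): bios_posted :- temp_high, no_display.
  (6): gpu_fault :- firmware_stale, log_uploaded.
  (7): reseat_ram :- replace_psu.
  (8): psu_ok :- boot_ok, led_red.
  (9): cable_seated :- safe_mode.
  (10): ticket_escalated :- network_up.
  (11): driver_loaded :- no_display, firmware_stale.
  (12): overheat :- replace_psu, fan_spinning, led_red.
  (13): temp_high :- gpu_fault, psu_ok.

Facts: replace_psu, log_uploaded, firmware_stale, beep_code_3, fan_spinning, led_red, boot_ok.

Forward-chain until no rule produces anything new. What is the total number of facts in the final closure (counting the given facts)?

17

Round 1: (6) [gpu_fault :- firmware_stale, log_uploaded.]; (7) [reseat_ram :- replace_psu.]; (8) [psu_ok :- boot_ok, led_red.]; (12) [overheat :- replace_psu, fan_spinning, led_red.]. Adds gpu_fault, reseat_ram, psu_ok, overheat.
Round 2: (1) [disk_detected :- overheat, gpu_fault.]; (2) [no_display :- overheat.]; (3) [update_required :- gpu_fault, fan_spinning.]; (13) [temp_high :- gpu_fault, psu_ok.]. Adds disk_detected, no_display, update_required, temp_high.
Round 3: (5) [bios_posted :- temp_high, no_display.]; (11) [driver_loaded :- no_display, firmware_stale.]. Adds bios_posted, driver_loaded.
Closure: {beep_code_3, bios_posted, boot_ok, disk_detected, driver_loaded, fan_spinning, firmware_stale, gpu_fault, led_red, log_uploaded, no_display, overheat, psu_ok, replace_psu, reseat_ram, temp_high, update_required} — 17 facts.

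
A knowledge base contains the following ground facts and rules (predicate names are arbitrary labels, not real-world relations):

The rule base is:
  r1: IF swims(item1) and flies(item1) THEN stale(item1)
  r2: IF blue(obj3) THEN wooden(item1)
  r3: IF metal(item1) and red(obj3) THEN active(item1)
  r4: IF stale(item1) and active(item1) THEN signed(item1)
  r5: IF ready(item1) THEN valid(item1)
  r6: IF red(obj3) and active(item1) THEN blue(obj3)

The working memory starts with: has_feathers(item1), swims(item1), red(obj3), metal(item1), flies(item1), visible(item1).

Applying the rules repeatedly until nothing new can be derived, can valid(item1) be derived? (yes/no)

no

[1] r1 [IF swims(item1) and flies(item1) THEN stale(item1)]; r3 [IF metal(item1) and red(obj3) THEN active(item1)]. ⇒ new: stale(item1), active(item1).
[2] r4 [IF stale(item1) and active(item1) THEN signed(item1)]; r6 [IF red(obj3) and active(item1) THEN blue(obj3)]. ⇒ new: signed(item1), blue(obj3).
[3] r2 [IF blue(obj3) THEN wooden(item1)]. ⇒ new: wooden(item1).
Fixed point reached. valid(item1) is concluded only by r5; r5 needs ready(item1) (never derived).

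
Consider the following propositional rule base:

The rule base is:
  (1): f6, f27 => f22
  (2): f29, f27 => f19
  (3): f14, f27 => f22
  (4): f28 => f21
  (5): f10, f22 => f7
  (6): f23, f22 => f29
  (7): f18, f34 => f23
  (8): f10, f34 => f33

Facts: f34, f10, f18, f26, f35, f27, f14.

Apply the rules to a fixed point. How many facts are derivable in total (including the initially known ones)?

Round 1: (3) [f14, f27 => f22]; (7) [f18, f34 => f23]; (8) [f10, f34 => f33]. Adds f22, f23, f33.
Round 2: (5) [f10, f22 => f7]; (6) [f23, f22 => f29]. Adds f7, f29.
Round 3: (2) [f29, f27 => f19]. Adds f19.
Closure: {f10, f14, f18, f19, f22, f23, f26, f27, f29, f33, f34, f35, f7} — 13 facts.

13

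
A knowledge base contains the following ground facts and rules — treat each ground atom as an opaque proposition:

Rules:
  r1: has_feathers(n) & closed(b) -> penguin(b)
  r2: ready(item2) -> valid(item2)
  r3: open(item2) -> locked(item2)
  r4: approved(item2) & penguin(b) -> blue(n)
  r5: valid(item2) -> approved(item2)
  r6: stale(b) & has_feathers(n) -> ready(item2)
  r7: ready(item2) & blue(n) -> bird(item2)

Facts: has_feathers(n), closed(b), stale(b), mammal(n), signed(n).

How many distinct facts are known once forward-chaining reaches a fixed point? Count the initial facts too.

Round 1: r1 [has_feathers(n) & closed(b) -> penguin(b)]; r6 [stale(b) & has_feathers(n) -> ready(item2)]. New: penguin(b), ready(item2).
Round 2: r2 [ready(item2) -> valid(item2)]. New: valid(item2).
Round 3: r5 [valid(item2) -> approved(item2)]. New: approved(item2).
Round 4: r4 [approved(item2) & penguin(b) -> blue(n)]. New: blue(n).
Round 5: r7 [ready(item2) & blue(n) -> bird(item2)]. New: bird(item2).
Closure: {approved(item2), bird(item2), blue(n), closed(b), has_feathers(n), mammal(n), penguin(b), ready(item2), signed(n), stale(b), valid(item2)} — 11 facts.

11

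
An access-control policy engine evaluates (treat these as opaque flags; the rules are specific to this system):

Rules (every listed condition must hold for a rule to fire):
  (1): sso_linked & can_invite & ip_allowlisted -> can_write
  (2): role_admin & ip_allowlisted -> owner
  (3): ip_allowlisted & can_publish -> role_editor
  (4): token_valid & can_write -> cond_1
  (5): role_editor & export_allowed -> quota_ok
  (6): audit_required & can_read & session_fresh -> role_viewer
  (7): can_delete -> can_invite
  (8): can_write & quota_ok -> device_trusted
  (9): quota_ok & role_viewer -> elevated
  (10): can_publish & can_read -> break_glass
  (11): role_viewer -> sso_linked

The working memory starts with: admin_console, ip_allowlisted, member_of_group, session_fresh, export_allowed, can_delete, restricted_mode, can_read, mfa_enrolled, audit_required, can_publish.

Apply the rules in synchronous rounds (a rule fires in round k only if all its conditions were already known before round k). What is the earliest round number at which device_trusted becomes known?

Round 1 — (3), (6), (7), (10), derive role_editor, role_viewer, can_invite, break_glass.
Round 2 — (5), (11), derive quota_ok, sso_linked.
Round 3 — (1), (9), derive can_write, elevated.
Round 4 — (8), derive device_trusted.
device_trusted first appears in round 4.

4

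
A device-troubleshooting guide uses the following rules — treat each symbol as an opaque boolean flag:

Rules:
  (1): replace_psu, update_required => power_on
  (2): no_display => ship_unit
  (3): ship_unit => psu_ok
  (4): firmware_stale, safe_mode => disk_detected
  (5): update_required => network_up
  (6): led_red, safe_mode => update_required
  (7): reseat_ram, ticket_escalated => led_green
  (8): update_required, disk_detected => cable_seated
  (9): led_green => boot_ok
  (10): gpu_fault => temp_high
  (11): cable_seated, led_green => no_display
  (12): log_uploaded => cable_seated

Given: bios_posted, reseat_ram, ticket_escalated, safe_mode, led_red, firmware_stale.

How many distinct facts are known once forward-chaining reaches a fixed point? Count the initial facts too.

15

Round 1 — (4), (6), (7), derive disk_detected, update_required, led_green.
Round 2 — (5), (8), (9), derive network_up, cable_seated, boot_ok.
Round 3 — (11), derive no_display.
Round 4 — (2), derive ship_unit.
Round 5 — (3), derive psu_ok.
Closure: {bios_posted, boot_ok, cable_seated, disk_detected, firmware_stale, led_green, led_red, network_up, no_display, psu_ok, reseat_ram, safe_mode, ship_unit, ticket_escalated, update_required} — 15 facts.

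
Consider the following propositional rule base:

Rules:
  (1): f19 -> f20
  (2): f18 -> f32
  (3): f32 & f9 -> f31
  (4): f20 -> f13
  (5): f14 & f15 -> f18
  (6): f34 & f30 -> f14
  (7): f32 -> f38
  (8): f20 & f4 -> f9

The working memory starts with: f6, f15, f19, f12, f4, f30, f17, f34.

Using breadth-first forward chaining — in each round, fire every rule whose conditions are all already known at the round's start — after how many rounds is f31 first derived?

Round 1: (1) [f19 -> f20]; (6) [f34 & f30 -> f14]. Adds f20, f14.
Round 2: (4) [f20 -> f13]; (5) [f14 & f15 -> f18]; (8) [f20 & f4 -> f9]. Adds f13, f18, f9.
Round 3: (2) [f18 -> f32]. Adds f32.
Round 4: (3) [f32 & f9 -> f31]; (7) [f32 -> f38]. Adds f31, f38.
f31 first appears in round 4.

4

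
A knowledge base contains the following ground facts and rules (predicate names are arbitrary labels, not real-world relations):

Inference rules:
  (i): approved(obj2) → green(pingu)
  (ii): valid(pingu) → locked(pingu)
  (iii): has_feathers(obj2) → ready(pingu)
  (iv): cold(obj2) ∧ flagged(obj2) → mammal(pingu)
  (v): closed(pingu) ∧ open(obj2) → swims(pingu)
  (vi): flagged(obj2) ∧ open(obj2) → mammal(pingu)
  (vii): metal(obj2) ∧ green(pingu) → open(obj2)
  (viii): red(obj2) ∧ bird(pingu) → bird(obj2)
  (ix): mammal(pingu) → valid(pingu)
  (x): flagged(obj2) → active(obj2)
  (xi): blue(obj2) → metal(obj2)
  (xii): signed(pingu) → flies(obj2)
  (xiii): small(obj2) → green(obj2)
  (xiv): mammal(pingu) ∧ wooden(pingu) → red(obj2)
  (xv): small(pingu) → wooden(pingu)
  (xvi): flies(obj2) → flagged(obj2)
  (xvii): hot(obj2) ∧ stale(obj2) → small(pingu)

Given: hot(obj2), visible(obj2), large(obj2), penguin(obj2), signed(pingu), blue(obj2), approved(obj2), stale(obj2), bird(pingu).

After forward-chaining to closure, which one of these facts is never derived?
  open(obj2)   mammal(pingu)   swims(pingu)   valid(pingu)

Round 1: (i) [approved(obj2) → green(pingu)]; (xi) [blue(obj2) → metal(obj2)]; (xii) [signed(pingu) → flies(obj2)]; (xvii) [hot(obj2) ∧ stale(obj2) → small(pingu)]. Adds green(pingu), metal(obj2), flies(obj2), small(pingu).
Round 2: (vii) [metal(obj2) ∧ green(pingu) → open(obj2)]; (xv) [small(pingu) → wooden(pingu)]; (xvi) [flies(obj2) → flagged(obj2)]. Adds open(obj2), wooden(pingu), flagged(obj2).
Round 3: (vi) [flagged(obj2) ∧ open(obj2) → mammal(pingu)]; (x) [flagged(obj2) → active(obj2)]. Adds mammal(pingu), active(obj2).
Round 4: (ix) [mammal(pingu) → valid(pingu)]; (xiv) [mammal(pingu) ∧ wooden(pingu) → red(obj2)]. Adds valid(pingu), red(obj2).
Round 5: (ii) [valid(pingu) → locked(pingu)]; (viii) [red(obj2) ∧ bird(pingu) → bird(obj2)]. Adds locked(pingu), bird(obj2).
Derived: valid(pingu) (round 4), mammal(pingu) (round 3), open(obj2) (round 2). swims(pingu) never appears in any round.

swims(pingu)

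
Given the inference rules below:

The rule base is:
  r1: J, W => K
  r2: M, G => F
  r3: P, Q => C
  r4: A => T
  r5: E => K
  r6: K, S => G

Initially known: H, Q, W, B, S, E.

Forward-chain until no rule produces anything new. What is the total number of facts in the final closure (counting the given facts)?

8

Round 1: r5 [E => K]. Adds K.
Round 2: r6 [K, S => G]. Adds G.
Closure: {B, E, G, H, K, Q, S, W} — 8 facts.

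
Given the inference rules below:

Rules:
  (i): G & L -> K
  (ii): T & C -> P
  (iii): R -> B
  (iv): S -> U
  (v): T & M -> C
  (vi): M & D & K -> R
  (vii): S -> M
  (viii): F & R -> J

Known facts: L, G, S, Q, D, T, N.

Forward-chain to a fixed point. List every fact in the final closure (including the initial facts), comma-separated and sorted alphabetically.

B, C, D, G, K, L, M, N, P, Q, R, S, T, U

Round 1: (i) [G & L -> K]; (iv) [S -> U]; (vii) [S -> M]. New: K, U, M.
Round 2: (v) [T & M -> C]; (vi) [M & D & K -> R]. New: C, R.
Round 3: (ii) [T & C -> P]; (iii) [R -> B]. New: P, B.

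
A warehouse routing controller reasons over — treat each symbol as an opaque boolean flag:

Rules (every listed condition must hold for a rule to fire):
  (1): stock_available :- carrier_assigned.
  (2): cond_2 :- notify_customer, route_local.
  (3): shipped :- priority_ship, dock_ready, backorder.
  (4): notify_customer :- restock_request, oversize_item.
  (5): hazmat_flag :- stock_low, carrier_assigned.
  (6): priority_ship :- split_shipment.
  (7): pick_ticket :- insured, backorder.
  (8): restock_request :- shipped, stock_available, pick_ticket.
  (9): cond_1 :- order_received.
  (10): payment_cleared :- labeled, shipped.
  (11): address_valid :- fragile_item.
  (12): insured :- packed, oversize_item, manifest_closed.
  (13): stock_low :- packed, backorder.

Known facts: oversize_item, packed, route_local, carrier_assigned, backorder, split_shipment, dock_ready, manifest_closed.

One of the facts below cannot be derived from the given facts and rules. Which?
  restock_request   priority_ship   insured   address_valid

address_valid

Round 1: (1) [stock_available :- carrier_assigned.]; (6) [priority_ship :- split_shipment.]; (12) [insured :- packed, oversize_item, manifest_closed.]; (13) [stock_low :- packed, backorder.]. New: stock_available, priority_ship, insured, stock_low.
Round 2: (3) [shipped :- priority_ship, dock_ready, backorder.]; (5) [hazmat_flag :- stock_low, carrier_assigned.]; (7) [pick_ticket :- insured, backorder.]. New: shipped, hazmat_flag, pick_ticket.
Round 3: (8) [restock_request :- shipped, stock_available, pick_ticket.]. New: restock_request.
Round 4: (4) [notify_customer :- restock_request, oversize_item.]. New: notify_customer.
Round 5: (2) [cond_2 :- notify_customer, route_local.]. New: cond_2.
Derived: priority_ship (round 1), restock_request (round 3), insured (round 1). address_valid never appears in any round.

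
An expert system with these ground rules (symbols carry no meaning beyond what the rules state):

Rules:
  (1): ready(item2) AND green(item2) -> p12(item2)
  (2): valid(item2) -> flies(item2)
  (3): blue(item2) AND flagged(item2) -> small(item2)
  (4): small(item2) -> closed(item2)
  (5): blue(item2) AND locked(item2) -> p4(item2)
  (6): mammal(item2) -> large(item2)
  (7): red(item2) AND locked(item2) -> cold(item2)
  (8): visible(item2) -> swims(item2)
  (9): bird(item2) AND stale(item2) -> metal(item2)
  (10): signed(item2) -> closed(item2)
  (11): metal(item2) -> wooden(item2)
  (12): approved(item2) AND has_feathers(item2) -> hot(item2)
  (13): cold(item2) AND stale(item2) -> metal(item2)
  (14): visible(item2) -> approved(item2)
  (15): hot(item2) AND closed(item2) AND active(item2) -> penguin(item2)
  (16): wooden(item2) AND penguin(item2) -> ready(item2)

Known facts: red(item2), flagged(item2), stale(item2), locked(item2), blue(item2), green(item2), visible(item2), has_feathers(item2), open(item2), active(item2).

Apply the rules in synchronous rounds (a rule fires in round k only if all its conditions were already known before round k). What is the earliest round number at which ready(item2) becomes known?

4

[1] (3) [blue(item2) AND flagged(item2) -> small(item2)]; (5) [blue(item2) AND locked(item2) -> p4(item2)]; (7) [red(item2) AND locked(item2) -> cold(item2)]; (8) [visible(item2) -> swims(item2)]; (14) [visible(item2) -> approved(item2)]. ⇒ new: small(item2), p4(item2), cold(item2), swims(item2), approved(item2).
[2] (4) [small(item2) -> closed(item2)]; (12) [approved(item2) AND has_feathers(item2) -> hot(item2)]; (13) [cold(item2) AND stale(item2) -> metal(item2)]. ⇒ new: closed(item2), hot(item2), metal(item2).
[3] (11) [metal(item2) -> wooden(item2)]; (15) [hot(item2) AND closed(item2) AND active(item2) -> penguin(item2)]. ⇒ new: wooden(item2), penguin(item2).
[4] (16) [wooden(item2) AND penguin(item2) -> ready(item2)]. ⇒ new: ready(item2).
ready(item2) first appears in round 4.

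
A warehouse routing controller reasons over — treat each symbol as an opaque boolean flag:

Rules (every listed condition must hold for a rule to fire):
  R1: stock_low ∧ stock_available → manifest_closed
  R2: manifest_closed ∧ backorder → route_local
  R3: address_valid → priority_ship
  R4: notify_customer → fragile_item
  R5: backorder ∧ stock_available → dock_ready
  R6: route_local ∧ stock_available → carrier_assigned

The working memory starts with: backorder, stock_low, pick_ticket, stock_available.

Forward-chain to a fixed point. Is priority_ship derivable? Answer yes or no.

no

[1] R1 [stock_low ∧ stock_available → manifest_closed]; R5 [backorder ∧ stock_available → dock_ready]. ⇒ new: manifest_closed, dock_ready.
[2] R2 [manifest_closed ∧ backorder → route_local]. ⇒ new: route_local.
[3] R6 [route_local ∧ stock_available → carrier_assigned]. ⇒ new: carrier_assigned.
Fixed point reached. priority_ship is concluded only by R3; R3 needs address_valid (never derived).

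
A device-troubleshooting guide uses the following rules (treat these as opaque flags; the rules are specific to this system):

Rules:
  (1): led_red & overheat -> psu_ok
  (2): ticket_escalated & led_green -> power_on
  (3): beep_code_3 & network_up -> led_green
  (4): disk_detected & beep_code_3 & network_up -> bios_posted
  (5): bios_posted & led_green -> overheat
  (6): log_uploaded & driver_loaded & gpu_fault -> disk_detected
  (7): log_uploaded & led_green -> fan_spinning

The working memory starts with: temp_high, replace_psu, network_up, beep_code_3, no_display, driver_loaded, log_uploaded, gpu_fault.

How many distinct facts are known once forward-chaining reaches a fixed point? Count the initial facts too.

13

Round 1 — (3), (6), derive led_green, disk_detected.
Round 2 — (4), (7), derive bios_posted, fan_spinning.
Round 3 — (5), derive overheat.
Closure: {beep_code_3, bios_posted, disk_detected, driver_loaded, fan_spinning, gpu_fault, led_green, log_uploaded, network_up, no_display, overheat, replace_psu, temp_high} — 13 facts.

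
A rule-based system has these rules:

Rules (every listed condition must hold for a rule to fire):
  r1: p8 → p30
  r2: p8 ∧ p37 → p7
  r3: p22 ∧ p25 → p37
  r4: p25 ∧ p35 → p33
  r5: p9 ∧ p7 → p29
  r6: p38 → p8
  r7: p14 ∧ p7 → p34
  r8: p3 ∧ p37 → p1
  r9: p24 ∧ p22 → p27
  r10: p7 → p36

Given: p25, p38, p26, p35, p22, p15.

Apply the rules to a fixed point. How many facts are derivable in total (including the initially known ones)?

Round 1 — r3, r4, r6, derive p37, p33, p8.
Round 2 — r1, r2, derive p30, p7.
Round 3 — r10, derive p36.
Closure: {p15, p22, p25, p26, p30, p33, p35, p36, p37, p38, p7, p8} — 12 facts.

12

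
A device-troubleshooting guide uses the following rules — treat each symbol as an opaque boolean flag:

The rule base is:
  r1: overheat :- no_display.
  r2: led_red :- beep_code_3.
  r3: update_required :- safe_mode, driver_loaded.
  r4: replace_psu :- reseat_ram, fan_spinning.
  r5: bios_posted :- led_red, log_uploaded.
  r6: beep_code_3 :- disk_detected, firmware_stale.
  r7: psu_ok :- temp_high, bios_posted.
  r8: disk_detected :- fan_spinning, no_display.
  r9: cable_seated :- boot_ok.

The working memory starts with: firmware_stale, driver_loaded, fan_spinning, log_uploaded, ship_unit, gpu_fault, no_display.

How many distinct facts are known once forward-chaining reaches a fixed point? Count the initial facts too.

12

Round 1: r1 [overheat :- no_display.]; r8 [disk_detected :- fan_spinning, no_display.]. New: overheat, disk_detected.
Round 2: r6 [beep_code_3 :- disk_detected, firmware_stale.]. New: beep_code_3.
Round 3: r2 [led_red :- beep_code_3.]. New: led_red.
Round 4: r5 [bios_posted :- led_red, log_uploaded.]. New: bios_posted.
Closure: {beep_code_3, bios_posted, disk_detected, driver_loaded, fan_spinning, firmware_stale, gpu_fault, led_red, log_uploaded, no_display, overheat, ship_unit} — 12 facts.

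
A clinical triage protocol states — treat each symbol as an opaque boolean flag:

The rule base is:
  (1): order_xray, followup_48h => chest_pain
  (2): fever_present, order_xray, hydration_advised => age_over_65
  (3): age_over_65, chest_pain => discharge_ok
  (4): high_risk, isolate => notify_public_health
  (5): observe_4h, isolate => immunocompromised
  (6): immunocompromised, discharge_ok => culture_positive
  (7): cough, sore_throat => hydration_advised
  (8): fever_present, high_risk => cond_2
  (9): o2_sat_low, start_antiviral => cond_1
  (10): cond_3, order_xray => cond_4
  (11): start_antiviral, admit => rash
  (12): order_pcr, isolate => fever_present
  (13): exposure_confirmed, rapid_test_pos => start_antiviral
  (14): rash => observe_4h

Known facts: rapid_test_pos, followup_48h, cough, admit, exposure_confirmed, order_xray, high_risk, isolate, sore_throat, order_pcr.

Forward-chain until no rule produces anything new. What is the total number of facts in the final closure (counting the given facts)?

22

Round 1: (1) [order_xray, followup_48h => chest_pain]; (4) [high_risk, isolate => notify_public_health]; (7) [cough, sore_throat => hydration_advised]; (12) [order_pcr, isolate => fever_present]; (13) [exposure_confirmed, rapid_test_pos => start_antiviral]. New: chest_pain, notify_public_health, hydration_advised, fever_present, start_antiviral.
Round 2: (2) [fever_present, order_xray, hydration_advised => age_over_65]; (8) [fever_present, high_risk => cond_2]; (11) [start_antiviral, admit => rash]. New: age_over_65, cond_2, rash.
Round 3: (3) [age_over_65, chest_pain => discharge_ok]; (14) [rash => observe_4h]. New: discharge_ok, observe_4h.
Round 4: (5) [observe_4h, isolate => immunocompromised]. New: immunocompromised.
Round 5: (6) [immunocompromised, discharge_ok => culture_positive]. New: culture_positive.
Closure: {admit, age_over_65, chest_pain, cond_2, cough, culture_positive, discharge_ok, exposure_confirmed, fever_present, followup_48h, high_risk, hydration_advised, immunocompromised, isolate, notify_public_health, observe_4h, order_pcr, order_xray, rapid_test_pos, rash, sore_throat, start_antiviral} — 22 facts.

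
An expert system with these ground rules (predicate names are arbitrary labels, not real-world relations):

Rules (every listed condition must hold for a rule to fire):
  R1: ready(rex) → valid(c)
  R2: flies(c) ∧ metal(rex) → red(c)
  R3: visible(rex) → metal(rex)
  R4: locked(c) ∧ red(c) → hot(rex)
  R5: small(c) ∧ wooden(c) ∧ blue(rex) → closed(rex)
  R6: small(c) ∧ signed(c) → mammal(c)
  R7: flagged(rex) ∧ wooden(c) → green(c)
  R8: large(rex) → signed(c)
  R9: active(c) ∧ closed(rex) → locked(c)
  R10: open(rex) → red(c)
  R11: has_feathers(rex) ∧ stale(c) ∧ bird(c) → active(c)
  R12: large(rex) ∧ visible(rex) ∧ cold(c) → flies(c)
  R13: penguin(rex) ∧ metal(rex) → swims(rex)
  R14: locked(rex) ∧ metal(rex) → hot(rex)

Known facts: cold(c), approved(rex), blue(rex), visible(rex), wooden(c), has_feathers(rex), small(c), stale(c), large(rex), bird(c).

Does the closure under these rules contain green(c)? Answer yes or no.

no

[1] R3 [visible(rex) → metal(rex)]; R5 [small(c) ∧ wooden(c) ∧ blue(rex) → closed(rex)]; R8 [large(rex) → signed(c)]; R11 [has_feathers(rex) ∧ stale(c) ∧ bird(c) → active(c)]; R12 [large(rex) ∧ visible(rex) ∧ cold(c) → flies(c)]. ⇒ new: metal(rex), closed(rex), signed(c), active(c), flies(c).
[2] R2 [flies(c) ∧ metal(rex) → red(c)]; R6 [small(c) ∧ signed(c) → mammal(c)]; R9 [active(c) ∧ closed(rex) → locked(c)]. ⇒ new: red(c), mammal(c), locked(c).
[3] R4 [locked(c) ∧ red(c) → hot(rex)]. ⇒ new: hot(rex).
Fixed point reached. green(c) is concluded only by R7; R7 needs flagged(rex) (never derived).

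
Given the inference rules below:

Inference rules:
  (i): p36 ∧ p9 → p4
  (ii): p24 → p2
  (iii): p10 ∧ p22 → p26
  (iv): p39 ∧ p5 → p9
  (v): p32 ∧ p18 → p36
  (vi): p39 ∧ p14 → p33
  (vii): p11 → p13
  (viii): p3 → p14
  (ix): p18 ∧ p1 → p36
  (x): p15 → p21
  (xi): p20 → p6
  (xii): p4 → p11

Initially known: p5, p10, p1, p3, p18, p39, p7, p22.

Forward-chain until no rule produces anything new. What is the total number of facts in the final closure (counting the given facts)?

Round 1: (iii) [p10 ∧ p22 → p26]; (iv) [p39 ∧ p5 → p9]; (viii) [p3 → p14]; (ix) [p18 ∧ p1 → p36]. Adds p26, p9, p14, p36.
Round 2: (i) [p36 ∧ p9 → p4]; (vi) [p39 ∧ p14 → p33]. Adds p4, p33.
Round 3: (xii) [p4 → p11]. Adds p11.
Round 4: (vii) [p11 → p13]. Adds p13.
Closure: {p1, p10, p11, p13, p14, p18, p22, p26, p3, p33, p36, p39, p4, p5, p7, p9} — 16 facts.

16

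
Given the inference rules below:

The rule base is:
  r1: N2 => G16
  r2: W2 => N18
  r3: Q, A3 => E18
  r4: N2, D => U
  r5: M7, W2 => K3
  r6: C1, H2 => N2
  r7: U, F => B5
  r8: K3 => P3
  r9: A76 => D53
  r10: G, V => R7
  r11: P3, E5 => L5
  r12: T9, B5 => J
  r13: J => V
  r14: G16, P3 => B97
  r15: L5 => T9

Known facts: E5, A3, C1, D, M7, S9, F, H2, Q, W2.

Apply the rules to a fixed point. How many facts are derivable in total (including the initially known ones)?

23

Round 1 fires r2, r3, r5, r6, giving N18, E18, K3, N2.
Round 2 fires r1, r4, r8, giving G16, U, P3.
Round 3 fires r7, r11, r14, giving B5, L5, B97.
Round 4 fires r15, giving T9.
Round 5 fires r12, giving J.
Round 6 fires r13, giving V.
Closure: {A3, B5, B97, C1, D, E18, E5, F, G16, H2, J, K3, L5, M7, N18, N2, P3, Q, S9, T9, U, V, W2} — 23 facts.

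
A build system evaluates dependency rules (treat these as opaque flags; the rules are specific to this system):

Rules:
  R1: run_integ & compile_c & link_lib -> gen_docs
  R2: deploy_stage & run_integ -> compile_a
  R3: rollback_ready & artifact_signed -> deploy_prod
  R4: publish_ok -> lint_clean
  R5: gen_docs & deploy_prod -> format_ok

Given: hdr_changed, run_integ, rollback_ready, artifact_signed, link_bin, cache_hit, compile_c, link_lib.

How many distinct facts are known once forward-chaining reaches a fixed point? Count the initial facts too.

11

[1] R1 [run_integ & compile_c & link_lib -> gen_docs]; R3 [rollback_ready & artifact_signed -> deploy_prod]. ⇒ new: gen_docs, deploy_prod.
[2] R5 [gen_docs & deploy_prod -> format_ok]. ⇒ new: format_ok.
Closure: {artifact_signed, cache_hit, compile_c, deploy_prod, format_ok, gen_docs, hdr_changed, link_bin, link_lib, rollback_ready, run_integ} — 11 facts.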